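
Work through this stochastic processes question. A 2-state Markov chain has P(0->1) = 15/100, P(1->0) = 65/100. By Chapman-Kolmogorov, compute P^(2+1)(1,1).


P^3 = P^2 * P^1
Computing via matrix multiplication of the transition matrix.
Entry (1,1) of P^3 = 0.1940

0.1940


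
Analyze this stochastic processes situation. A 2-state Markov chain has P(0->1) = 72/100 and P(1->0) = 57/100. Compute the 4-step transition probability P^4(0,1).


Computing P^4 by matrix multiplication.
P = [[0.2800, 0.7200], [0.5700, 0.4300]]
After raising P to the power 4:
P^4(0,1) = 0.5542

0.5542


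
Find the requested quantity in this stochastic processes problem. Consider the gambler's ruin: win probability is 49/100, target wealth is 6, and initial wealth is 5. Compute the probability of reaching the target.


Gambler's ruin formula:
r = q/p = 0.5100/0.4900 = 1.0408
P(win) = (1 - r^i)/(1 - r^N)
= (1 - 1.0408^5)/(1 - 1.0408^6)
= 0.8162

0.8162


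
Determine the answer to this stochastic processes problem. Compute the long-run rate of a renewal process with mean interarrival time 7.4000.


Long-run renewal rate = 1/E(X)
= 1/7.4000
= 0.1351

0.1351


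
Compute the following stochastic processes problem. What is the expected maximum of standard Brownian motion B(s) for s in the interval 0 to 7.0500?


E(max B(s)) = sqrt(2t/pi)
= sqrt(2*7.0500/pi)
= sqrt(4.4882)
= 2.1185

2.1185


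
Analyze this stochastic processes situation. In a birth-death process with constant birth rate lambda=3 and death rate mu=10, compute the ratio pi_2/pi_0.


For birth-death process, pi_n/pi_0 = (lambda/mu)^n
= (3/10)^2
= 0.0900

0.0900


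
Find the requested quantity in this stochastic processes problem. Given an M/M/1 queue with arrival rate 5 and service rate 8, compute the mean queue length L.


rho = 5/8 = 0.6250
L = rho/(1-rho)
= 0.6250/0.3750
= 1.6667

1.6667


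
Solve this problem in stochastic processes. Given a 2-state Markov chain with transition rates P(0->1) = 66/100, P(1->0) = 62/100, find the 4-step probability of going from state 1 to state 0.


Computing P^4 by matrix multiplication.
P = [[0.3400, 0.6600], [0.6200, 0.3800]]
After raising P to the power 4:
P^4(1,0) = 0.4814

0.4814


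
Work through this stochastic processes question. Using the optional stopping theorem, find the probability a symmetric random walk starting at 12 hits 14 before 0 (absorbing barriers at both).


By optional stopping theorem: E(M at tau) = M(0) = 12
P(hit 14)*14 + P(hit 0)*0 = 12
P(hit 14) = (12 - 0)/(14 - 0) = 6/7 = 0.8571

0.8571


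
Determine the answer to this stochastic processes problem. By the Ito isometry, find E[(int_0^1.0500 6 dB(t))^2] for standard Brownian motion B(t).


By Ito isometry: E[(int f dB)^2] = int f^2 dt
= 6^2 * 1.0500
= 36 * 1.0500 = 37.8000

37.8000


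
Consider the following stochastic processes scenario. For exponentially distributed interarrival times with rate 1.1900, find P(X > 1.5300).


P(X > t) = exp(-lambda * t)
= exp(-1.1900 * 1.5300)
= exp(-1.8207) = 0.1619

0.1619


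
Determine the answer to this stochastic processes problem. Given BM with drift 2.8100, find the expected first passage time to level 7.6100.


Expected first passage time = a/mu
= 7.6100/2.8100
= 2.7082

2.7082


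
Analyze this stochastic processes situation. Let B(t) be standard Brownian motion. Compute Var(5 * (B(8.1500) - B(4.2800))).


Var(alpha*(B(t)-B(s))) = alpha^2 * (t-s)
= 5^2 * (8.1500 - 4.2800)
= 25 * 3.8700
= 96.7500

96.7500


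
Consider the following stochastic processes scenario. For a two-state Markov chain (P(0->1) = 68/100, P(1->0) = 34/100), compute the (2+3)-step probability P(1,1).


P^5 = P^2 * P^3
Computing via matrix multiplication of the transition matrix.
Entry (1,1) of P^5 = 0.6667

0.6667


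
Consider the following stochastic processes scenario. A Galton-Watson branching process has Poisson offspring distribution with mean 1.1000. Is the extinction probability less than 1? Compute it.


Since mu = 1.1000 > 1, extinction prob q < 1.
Solve s = exp(mu*(s-1)) iteratively.
q = 0.8239

0.8239


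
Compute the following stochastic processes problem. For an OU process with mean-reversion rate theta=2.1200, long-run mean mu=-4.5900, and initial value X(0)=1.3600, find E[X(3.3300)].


E[X(t)] = mu + (X(0) - mu)*exp(-theta*t)
= -4.5900 + (1.3600 - -4.5900)*exp(-2.1200*3.3300)
= -4.5900 + 5.9500 * 8.5912e-04
= -4.5849

-4.5849


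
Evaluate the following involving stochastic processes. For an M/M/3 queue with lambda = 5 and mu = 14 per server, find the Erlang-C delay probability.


a = lambda/mu = 0.3571
rho = a/c = 0.1190
Erlang-C formula applied:
C(c,a) = 0.0060

0.0060


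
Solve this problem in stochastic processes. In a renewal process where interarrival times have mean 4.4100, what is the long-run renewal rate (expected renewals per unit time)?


Long-run renewal rate = 1/E(X)
= 1/4.4100
= 0.2268

0.2268


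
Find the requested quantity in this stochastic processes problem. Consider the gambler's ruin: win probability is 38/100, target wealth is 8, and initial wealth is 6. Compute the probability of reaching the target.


Gambler's ruin formula:
r = q/p = 0.6200/0.3800 = 1.6316
P(win) = (1 - r^i)/(1 - r^N)
= (1 - 1.6316^6)/(1 - 1.6316^8)
= 0.3630

0.3630


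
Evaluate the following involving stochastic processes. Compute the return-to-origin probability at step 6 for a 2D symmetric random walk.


P = C(6,3)^2 / 4^6
= 20^2 / 4096
= 400 / 4096
= 0.0977

0.0977


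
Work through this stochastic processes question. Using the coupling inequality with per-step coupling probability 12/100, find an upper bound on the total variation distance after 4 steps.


TV distance bound <= (1-delta)^n
= (1 - 0.1200)^4
= 0.8800^4
= 0.5997

0.5997


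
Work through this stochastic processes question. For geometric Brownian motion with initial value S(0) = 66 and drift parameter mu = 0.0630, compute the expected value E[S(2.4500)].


E[S(t)] = S(0) * exp(mu * t)
= 66 * exp(0.0630 * 2.4500)
= 66 * 1.1669
= 77.0153

77.0153


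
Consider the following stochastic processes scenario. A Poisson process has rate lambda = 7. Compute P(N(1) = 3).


P(N(t)=k) = (lambda*t)^k * exp(-lambda*t) / k!
lambda*t = 7
= 7^3 * exp(-7) / 3!
= 343 * 9.1188e-04 / 6
= 0.0521

0.0521


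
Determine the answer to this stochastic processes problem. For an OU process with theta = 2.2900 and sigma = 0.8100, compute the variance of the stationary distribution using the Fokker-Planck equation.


Stationary variance = sigma^2 / (2*theta)
= 0.8100^2 / (2*2.2900)
= 0.6561 / 4.5800
= 0.1433

0.1433


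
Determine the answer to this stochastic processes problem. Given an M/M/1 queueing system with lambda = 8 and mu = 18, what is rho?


rho = lambda/mu
= 8/18
= 0.4444

0.4444


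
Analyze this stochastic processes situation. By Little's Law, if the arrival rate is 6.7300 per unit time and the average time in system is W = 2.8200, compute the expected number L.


Little's Law: L = lambda * W
= 6.7300 * 2.8200
= 18.9786

18.9786


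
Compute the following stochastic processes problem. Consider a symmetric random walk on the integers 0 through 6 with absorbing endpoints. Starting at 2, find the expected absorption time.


For symmetric RW on 0,...,N with absorbing barriers, E(i) = i*(N-i)
E(2) = 2 * 4 = 8

8


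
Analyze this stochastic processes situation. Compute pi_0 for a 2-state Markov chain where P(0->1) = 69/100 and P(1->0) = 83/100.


Stationary distribution: pi_0 = p10/(p01+p10), pi_1 = p01/(p01+p10)
p01 = 0.6900, p10 = 0.8300
pi_0 = 0.5461

0.5461


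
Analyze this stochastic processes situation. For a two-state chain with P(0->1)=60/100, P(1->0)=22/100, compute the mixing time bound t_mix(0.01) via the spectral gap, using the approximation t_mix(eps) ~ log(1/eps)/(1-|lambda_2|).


lambda_2 = |1 - p01 - p10| = |1 - 0.6000 - 0.2200| = 0.1800
t_mix ~ log(1/eps)/(1 - |lambda_2|)
= log(100)/(1 - 0.1800) = 4.6052/0.8200
= 5.6161

5.6161


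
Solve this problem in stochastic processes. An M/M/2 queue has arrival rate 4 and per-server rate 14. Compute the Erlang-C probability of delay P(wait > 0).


a = lambda/mu = 0.2857
rho = a/c = 0.1429
Erlang-C formula applied:
C(c,a) = 0.0357

0.0357


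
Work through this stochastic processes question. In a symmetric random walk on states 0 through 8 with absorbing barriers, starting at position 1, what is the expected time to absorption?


For symmetric RW on 0,...,N with absorbing barriers, E(i) = i*(N-i)
E(1) = 1 * 7 = 7

7


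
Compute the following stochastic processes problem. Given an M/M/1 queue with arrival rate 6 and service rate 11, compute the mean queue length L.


rho = 6/11 = 0.5455
L = rho/(1-rho)
= 0.5455/0.4545
= 1.2000

1.2000


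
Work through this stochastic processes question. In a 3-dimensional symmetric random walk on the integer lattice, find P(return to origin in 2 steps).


P(return in 2 steps) = P(reverse first step) = 1/(2d)
= 1/6
= 0.1667

0.1667


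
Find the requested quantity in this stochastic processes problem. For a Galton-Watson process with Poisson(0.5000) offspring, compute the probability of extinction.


Since mu = 0.5000 <= 1, extinction probability = 1.

1.0000


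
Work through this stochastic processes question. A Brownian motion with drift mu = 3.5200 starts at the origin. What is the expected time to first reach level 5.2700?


Expected first passage time = a/mu
= 5.2700/3.5200
= 1.4972

1.4972


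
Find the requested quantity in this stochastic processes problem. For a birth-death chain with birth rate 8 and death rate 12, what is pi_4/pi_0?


For birth-death process, pi_n/pi_0 = (lambda/mu)^n
= (8/12)^4
= 0.1975

0.1975


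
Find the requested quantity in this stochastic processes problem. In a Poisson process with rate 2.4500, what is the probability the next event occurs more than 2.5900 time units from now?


P(X > t) = exp(-lambda * t)
= exp(-2.4500 * 2.5900)
= exp(-6.3455) = 0.0018

0.0018


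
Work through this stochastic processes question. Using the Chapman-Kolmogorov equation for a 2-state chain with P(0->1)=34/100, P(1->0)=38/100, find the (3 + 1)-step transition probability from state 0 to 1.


P^4 = P^3 * P^1
Computing via matrix multiplication of the transition matrix.
Entry (0,1) of P^4 = 0.4693

0.4693


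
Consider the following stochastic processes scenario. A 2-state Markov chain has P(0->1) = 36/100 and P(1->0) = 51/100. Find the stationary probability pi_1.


Stationary distribution: pi_0 = p10/(p01+p10), pi_1 = p01/(p01+p10)
p01 = 0.3600, p10 = 0.5100
pi_1 = 0.4138

0.4138


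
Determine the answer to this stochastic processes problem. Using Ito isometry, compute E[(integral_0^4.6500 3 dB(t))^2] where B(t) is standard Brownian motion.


By Ito isometry: E[(int f dB)^2] = int f^2 dt
= 3^2 * 4.6500
= 9 * 4.6500 = 41.8500

41.8500


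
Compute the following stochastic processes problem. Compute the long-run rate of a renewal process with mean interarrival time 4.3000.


Long-run renewal rate = 1/E(X)
= 1/4.3000
= 0.2326

0.2326


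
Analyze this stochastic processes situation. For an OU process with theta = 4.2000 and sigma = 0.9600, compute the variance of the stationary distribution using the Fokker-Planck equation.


Stationary variance = sigma^2 / (2*theta)
= 0.9600^2 / (2*4.2000)
= 0.9216 / 8.4000
= 0.1097

0.1097


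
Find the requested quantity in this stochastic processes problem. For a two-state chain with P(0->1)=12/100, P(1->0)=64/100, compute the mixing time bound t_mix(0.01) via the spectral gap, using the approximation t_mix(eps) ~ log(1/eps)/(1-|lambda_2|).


lambda_2 = |1 - p01 - p10| = |1 - 0.1200 - 0.6400| = 0.2400
t_mix ~ log(1/eps)/(1 - |lambda_2|)
= log(100)/(1 - 0.2400) = 4.6052/0.7600
= 6.0594

6.0594


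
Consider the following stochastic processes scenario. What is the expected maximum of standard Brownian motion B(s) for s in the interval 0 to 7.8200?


E(max B(s)) = sqrt(2t/pi)
= sqrt(2*7.8200/pi)
= sqrt(4.9784)
= 2.2312

2.2312


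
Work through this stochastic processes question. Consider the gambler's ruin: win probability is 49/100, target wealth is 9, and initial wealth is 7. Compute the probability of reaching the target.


Gambler's ruin formula:
r = q/p = 0.5100/0.4900 = 1.0408
P(win) = (1 - r^i)/(1 - r^N)
= (1 - 1.0408^7)/(1 - 1.0408^9)
= 0.7457

0.7457


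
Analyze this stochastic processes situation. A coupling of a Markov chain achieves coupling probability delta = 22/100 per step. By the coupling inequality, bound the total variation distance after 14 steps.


TV distance bound <= (1-delta)^n
= (1 - 0.2200)^14
= 0.7800^14
= 0.0309

0.0309


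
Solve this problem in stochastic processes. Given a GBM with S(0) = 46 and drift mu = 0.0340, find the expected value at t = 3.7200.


E[S(t)] = S(0) * exp(mu * t)
= 46 * exp(0.0340 * 3.7200)
= 46 * 1.1348
= 52.2020

52.2020


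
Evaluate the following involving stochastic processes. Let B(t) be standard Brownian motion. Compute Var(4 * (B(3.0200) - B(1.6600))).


Var(alpha*(B(t)-B(s))) = alpha^2 * (t-s)
= 4^2 * (3.0200 - 1.6600)
= 16 * 1.3600
= 21.7600

21.7600


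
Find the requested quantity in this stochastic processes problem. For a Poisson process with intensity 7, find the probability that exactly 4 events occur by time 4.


P(N(t)=k) = (lambda*t)^k * exp(-lambda*t) / k!
lambda*t = 28
= 28^4 * exp(-28) / 4!
= 614656 * 6.9144e-13 / 24
= 1.7708e-08

1.7708e-08


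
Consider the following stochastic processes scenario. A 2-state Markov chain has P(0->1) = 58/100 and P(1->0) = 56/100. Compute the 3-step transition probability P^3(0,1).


Computing P^3 by matrix multiplication.
P = [[0.4200, 0.5800], [0.5600, 0.4400]]
After raising P to the power 3:
P^3(0,1) = 0.5102

0.5102


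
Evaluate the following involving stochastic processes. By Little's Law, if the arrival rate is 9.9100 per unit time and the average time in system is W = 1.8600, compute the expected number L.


Little's Law: L = lambda * W
= 9.9100 * 1.8600
= 18.4326

18.4326


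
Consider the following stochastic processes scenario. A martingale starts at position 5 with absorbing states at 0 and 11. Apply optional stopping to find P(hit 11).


By optional stopping theorem: E(M at tau) = M(0) = 5
P(hit 11)*11 + P(hit 0)*0 = 5
P(hit 11) = (5 - 0)/(11 - 0) = 5/11 = 0.4545

0.4545


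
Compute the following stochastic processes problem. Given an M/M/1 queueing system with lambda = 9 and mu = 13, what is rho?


rho = lambda/mu
= 9/13
= 0.6923

0.6923


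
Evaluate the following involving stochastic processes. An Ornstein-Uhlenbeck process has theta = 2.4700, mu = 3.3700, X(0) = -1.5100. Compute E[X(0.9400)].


E[X(t)] = mu + (X(0) - mu)*exp(-theta*t)
= 3.3700 + (-1.5100 - 3.3700)*exp(-2.4700*0.9400)
= 3.3700 + -4.8800 * 0.0981
= 2.8913

2.8913


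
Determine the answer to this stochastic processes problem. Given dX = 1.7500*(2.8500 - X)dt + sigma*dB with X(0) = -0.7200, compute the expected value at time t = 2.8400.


E[X(t)] = mu + (X(0) - mu)*exp(-theta*t)
= 2.8500 + (-0.7200 - 2.8500)*exp(-1.7500*2.8400)
= 2.8500 + -3.5700 * 0.0069
= 2.8252

2.8252


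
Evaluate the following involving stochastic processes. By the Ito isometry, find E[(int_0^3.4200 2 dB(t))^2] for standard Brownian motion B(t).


By Ito isometry: E[(int f dB)^2] = int f^2 dt
= 2^2 * 3.4200
= 4 * 3.4200 = 13.6800

13.6800


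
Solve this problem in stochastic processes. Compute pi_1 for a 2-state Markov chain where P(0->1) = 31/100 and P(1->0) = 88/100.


Stationary distribution: pi_0 = p10/(p01+p10), pi_1 = p01/(p01+p10)
p01 = 0.3100, p10 = 0.8800
pi_1 = 0.2605

0.2605


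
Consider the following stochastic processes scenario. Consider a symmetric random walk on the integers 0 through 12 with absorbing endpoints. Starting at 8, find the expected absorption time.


For symmetric RW on 0,...,N with absorbing barriers, E(i) = i*(N-i)
E(8) = 8 * 4 = 32

32


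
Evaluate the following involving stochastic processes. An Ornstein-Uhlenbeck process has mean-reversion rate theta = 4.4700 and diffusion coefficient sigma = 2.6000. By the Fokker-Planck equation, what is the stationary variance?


Stationary variance = sigma^2 / (2*theta)
= 2.6000^2 / (2*4.4700)
= 6.7600 / 8.9400
= 0.7562

0.7562


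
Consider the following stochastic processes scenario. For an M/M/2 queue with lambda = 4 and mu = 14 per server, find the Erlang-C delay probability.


a = lambda/mu = 0.2857
rho = a/c = 0.1429
Erlang-C formula applied:
C(c,a) = 0.0357

0.0357


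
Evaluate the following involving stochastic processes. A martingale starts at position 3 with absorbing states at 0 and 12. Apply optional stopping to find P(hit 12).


By optional stopping theorem: E(M at tau) = M(0) = 3
P(hit 12)*12 + P(hit 0)*0 = 3
P(hit 12) = (3 - 0)/(12 - 0) = 1/4 = 0.2500

0.2500


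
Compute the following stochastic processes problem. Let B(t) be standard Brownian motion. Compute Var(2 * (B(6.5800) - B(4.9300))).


Var(alpha*(B(t)-B(s))) = alpha^2 * (t-s)
= 2^2 * (6.5800 - 4.9300)
= 4 * 1.6500
= 6.6000

6.6000


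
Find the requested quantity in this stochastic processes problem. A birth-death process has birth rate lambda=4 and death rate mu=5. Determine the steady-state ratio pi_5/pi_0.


For birth-death process, pi_n/pi_0 = (lambda/mu)^n
= (4/5)^5
= 0.3277

0.3277


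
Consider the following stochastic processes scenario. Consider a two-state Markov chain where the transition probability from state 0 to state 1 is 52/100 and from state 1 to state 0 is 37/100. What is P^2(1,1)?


Computing P^2 by matrix multiplication.
P = [[0.4800, 0.5200], [0.3700, 0.6300]]
After raising P to the power 2:
P^2(1,1) = 0.5893

0.5893


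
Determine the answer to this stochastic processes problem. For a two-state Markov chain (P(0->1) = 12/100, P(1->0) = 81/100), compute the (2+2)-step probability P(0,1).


P^4 = P^2 * P^2
Computing via matrix multiplication of the transition matrix.
Entry (0,1) of P^4 = 0.1290

0.1290


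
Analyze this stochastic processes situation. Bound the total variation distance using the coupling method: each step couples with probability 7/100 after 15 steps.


TV distance bound <= (1-delta)^n
= (1 - 0.0700)^15
= 0.9300^15
= 0.3367

0.3367


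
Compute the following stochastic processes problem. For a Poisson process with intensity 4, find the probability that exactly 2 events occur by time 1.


P(N(t)=k) = (lambda*t)^k * exp(-lambda*t) / k!
lambda*t = 4
= 4^2 * exp(-4) / 2!
= 16 * 0.0183 / 2
= 0.1465

0.1465


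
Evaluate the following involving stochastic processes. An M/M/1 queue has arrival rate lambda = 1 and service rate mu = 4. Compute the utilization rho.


rho = lambda/mu
= 1/4
= 0.2500

0.2500


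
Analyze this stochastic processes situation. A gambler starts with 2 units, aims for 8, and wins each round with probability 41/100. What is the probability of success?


Gambler's ruin formula:
r = q/p = 0.5900/0.4100 = 1.4390
P(win) = (1 - r^i)/(1 - r^N)
= (1 - 1.4390^2)/(1 - 1.4390^8)
= 0.0616

0.0616


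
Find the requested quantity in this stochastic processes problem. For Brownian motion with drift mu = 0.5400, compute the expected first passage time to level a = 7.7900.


Expected first passage time = a/mu
= 7.7900/0.5400
= 14.4259

14.4259


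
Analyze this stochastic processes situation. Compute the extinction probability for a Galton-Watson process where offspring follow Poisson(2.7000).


Since mu = 2.7000 > 1, extinction prob q < 1.
Solve s = exp(mu*(s-1)) iteratively.
q = 0.0844

0.0844


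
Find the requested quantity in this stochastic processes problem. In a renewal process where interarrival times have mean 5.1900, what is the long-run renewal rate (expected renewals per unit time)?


Long-run renewal rate = 1/E(X)
= 1/5.1900
= 0.1927

0.1927


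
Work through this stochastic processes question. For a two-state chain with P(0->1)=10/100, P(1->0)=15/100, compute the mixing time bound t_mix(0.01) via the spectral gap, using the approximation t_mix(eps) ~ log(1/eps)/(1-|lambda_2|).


lambda_2 = |1 - p01 - p10| = |1 - 0.1000 - 0.1500| = 0.7500
t_mix ~ log(1/eps)/(1 - |lambda_2|)
= log(100)/(1 - 0.7500) = 4.6052/0.2500
= 18.4207

18.4207


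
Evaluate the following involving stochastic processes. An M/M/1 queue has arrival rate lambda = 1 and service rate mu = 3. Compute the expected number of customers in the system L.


rho = 1/3 = 0.3333
L = rho/(1-rho)
= 0.3333/0.6667
= 0.5000

0.5000


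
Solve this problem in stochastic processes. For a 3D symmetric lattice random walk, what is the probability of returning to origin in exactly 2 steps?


P(return in 2 steps) = P(reverse first step) = 1/(2d)
= 1/6
= 0.1667

0.1667


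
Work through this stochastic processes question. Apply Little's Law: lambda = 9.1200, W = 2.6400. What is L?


Little's Law: L = lambda * W
= 9.1200 * 2.6400
= 24.0768

24.0768


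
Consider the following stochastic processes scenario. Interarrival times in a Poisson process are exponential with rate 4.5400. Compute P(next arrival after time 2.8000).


P(X > t) = exp(-lambda * t)
= exp(-4.5400 * 2.8000)
= exp(-12.7120) = 3.0147e-06

3.0147e-06


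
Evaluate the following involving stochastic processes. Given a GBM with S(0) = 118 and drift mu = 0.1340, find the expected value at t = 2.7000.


E[S(t)] = S(0) * exp(mu * t)
= 118 * exp(0.1340 * 2.7000)
= 118 * 1.4359
= 169.4376

169.4376


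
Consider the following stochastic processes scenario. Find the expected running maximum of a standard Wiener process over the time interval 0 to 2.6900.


E(max B(s)) = sqrt(2t/pi)
= sqrt(2*2.6900/pi)
= sqrt(1.7125)
= 1.3086

1.3086


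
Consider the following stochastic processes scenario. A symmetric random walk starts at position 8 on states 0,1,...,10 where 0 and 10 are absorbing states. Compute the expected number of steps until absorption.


For symmetric RW on 0,...,N with absorbing barriers, E(i) = i*(N-i)
E(8) = 8 * 2 = 16

16


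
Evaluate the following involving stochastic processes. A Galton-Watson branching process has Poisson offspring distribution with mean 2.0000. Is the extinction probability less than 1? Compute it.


Since mu = 2.0000 > 1, extinction prob q < 1.
Solve s = exp(mu*(s-1)) iteratively.
q = 0.2032

0.2032


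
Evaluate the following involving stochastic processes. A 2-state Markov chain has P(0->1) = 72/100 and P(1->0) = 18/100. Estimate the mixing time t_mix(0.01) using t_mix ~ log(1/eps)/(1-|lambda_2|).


lambda_2 = |1 - p01 - p10| = |1 - 0.7200 - 0.1800| = 0.1000
t_mix ~ log(1/eps)/(1 - |lambda_2|)
= log(100)/(1 - 0.1000) = 4.6052/0.9000
= 5.1169

5.1169


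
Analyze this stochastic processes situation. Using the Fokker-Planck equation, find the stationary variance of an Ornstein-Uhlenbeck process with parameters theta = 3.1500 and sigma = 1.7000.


Stationary variance = sigma^2 / (2*theta)
= 1.7000^2 / (2*3.1500)
= 2.8900 / 6.3000
= 0.4587

0.4587


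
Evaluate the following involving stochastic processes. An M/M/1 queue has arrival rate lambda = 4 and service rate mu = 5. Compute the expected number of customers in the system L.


rho = 4/5 = 0.8000
L = rho/(1-rho)
= 0.8000/0.2000
= 4.0000

4.0000


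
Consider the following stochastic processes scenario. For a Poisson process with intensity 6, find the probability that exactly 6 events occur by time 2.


P(N(t)=k) = (lambda*t)^k * exp(-lambda*t) / k!
lambda*t = 12
= 12^6 * exp(-12) / 6!
= 2985984 * 6.1442e-06 / 720
= 0.0255

0.0255


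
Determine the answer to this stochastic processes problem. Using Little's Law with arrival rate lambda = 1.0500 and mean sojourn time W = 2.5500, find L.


Little's Law: L = lambda * W
= 1.0500 * 2.5500
= 2.6775

2.6775


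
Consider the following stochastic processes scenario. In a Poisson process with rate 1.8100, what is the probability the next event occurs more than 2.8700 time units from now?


P(X > t) = exp(-lambda * t)
= exp(-1.8100 * 2.8700)
= exp(-5.1947) = 0.0055

0.0055


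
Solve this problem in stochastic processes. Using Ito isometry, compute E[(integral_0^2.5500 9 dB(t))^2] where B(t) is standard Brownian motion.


By Ito isometry: E[(int f dB)^2] = int f^2 dt
= 9^2 * 2.5500
= 81 * 2.5500 = 206.5500

206.5500


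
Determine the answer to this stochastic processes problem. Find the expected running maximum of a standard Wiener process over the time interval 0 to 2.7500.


E(max B(s)) = sqrt(2t/pi)
= sqrt(2*2.7500/pi)
= sqrt(1.7507)
= 1.3231

1.3231


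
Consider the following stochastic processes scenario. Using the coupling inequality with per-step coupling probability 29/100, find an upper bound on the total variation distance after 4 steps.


TV distance bound <= (1-delta)^n
= (1 - 0.2900)^4
= 0.7100^4
= 0.2541

0.2541


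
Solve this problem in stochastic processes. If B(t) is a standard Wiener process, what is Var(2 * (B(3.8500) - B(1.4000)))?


Var(alpha*(B(t)-B(s))) = alpha^2 * (t-s)
= 2^2 * (3.8500 - 1.4000)
= 4 * 2.4500
= 9.8000

9.8000


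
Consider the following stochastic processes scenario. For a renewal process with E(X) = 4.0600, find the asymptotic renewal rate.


Long-run renewal rate = 1/E(X)
= 1/4.0600
= 0.2463

0.2463


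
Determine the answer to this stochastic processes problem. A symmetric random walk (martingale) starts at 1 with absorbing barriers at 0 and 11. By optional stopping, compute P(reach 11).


By optional stopping theorem: E(M at tau) = M(0) = 1
P(hit 11)*11 + P(hit 0)*0 = 1
P(hit 11) = (1 - 0)/(11 - 0) = 1/11 = 0.0909

0.0909


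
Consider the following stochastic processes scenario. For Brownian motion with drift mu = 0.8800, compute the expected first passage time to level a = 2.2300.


Expected first passage time = a/mu
= 2.2300/0.8800
= 2.5341

2.5341


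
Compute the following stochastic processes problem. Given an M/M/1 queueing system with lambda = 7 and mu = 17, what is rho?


rho = lambda/mu
= 7/17
= 0.4118

0.4118


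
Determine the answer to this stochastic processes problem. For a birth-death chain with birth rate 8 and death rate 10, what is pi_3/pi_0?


For birth-death process, pi_n/pi_0 = (lambda/mu)^n
= (8/10)^3
= 0.5120

0.5120


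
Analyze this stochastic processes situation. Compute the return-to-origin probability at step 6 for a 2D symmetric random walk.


P = C(6,3)^2 / 4^6
= 20^2 / 4096
= 400 / 4096
= 0.0977

0.0977


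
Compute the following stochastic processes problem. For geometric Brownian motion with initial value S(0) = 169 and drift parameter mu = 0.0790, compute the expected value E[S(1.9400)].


E[S(t)] = S(0) * exp(mu * t)
= 169 * exp(0.0790 * 1.9400)
= 169 * 1.1656
= 196.9911

196.9911


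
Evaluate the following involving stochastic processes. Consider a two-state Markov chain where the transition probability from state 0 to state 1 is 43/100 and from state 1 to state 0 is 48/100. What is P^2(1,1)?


Computing P^2 by matrix multiplication.
P = [[0.5700, 0.4300], [0.4800, 0.5200]]
After raising P to the power 2:
P^2(1,1) = 0.4768

0.4768


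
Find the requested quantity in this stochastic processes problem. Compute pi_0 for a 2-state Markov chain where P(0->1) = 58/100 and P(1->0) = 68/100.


Stationary distribution: pi_0 = p10/(p01+p10), pi_1 = p01/(p01+p10)
p01 = 0.5800, p10 = 0.6800
pi_0 = 0.5397

0.5397


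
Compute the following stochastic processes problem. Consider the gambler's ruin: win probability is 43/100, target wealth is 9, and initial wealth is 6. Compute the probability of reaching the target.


Gambler's ruin formula:
r = q/p = 0.5700/0.4300 = 1.3256
P(win) = (1 - r^i)/(1 - r^N)
= (1 - 1.3256^6)/(1 - 1.3256^9)
= 0.3803

0.3803


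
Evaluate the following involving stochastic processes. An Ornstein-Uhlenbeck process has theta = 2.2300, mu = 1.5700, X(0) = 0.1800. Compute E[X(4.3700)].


E[X(t)] = mu + (X(0) - mu)*exp(-theta*t)
= 1.5700 + (0.1800 - 1.5700)*exp(-2.2300*4.3700)
= 1.5700 + -1.3900 * 5.8581e-05
= 1.5699

1.5699


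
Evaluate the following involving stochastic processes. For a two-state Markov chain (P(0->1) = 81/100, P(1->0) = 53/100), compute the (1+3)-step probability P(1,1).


P^4 = P^1 * P^3
Computing via matrix multiplication of the transition matrix.
Entry (1,1) of P^4 = 0.6098

0.6098


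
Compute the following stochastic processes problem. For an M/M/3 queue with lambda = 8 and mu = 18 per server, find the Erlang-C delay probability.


a = lambda/mu = 0.4444
rho = a/c = 0.1481
Erlang-C formula applied:
C(c,a) = 0.0110

0.0110


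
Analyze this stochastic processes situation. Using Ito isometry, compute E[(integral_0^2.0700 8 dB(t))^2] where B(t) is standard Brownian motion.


By Ito isometry: E[(int f dB)^2] = int f^2 dt
= 8^2 * 2.0700
= 64 * 2.0700 = 132.4800

132.4800


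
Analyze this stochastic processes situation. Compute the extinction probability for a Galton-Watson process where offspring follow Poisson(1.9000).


Since mu = 1.9000 > 1, extinction prob q < 1.
Solve s = exp(mu*(s-1)) iteratively.
q = 0.2328

0.2328


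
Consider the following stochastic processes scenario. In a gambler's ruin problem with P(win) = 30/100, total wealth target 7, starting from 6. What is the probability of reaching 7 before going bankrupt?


Gambler's ruin formula:
r = q/p = 0.7000/0.3000 = 2.3333
P(win) = (1 - r^i)/(1 - r^N)
= (1 - 2.3333^6)/(1 - 2.3333^7)
= 0.4270

0.4270


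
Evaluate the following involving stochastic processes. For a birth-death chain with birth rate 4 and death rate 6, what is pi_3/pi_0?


For birth-death process, pi_n/pi_0 = (lambda/mu)^n
= (4/6)^3
= 0.2963

0.2963


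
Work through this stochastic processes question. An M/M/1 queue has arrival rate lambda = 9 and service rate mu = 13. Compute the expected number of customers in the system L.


rho = 9/13 = 0.6923
L = rho/(1-rho)
= 0.6923/0.3077
= 2.2500

2.2500


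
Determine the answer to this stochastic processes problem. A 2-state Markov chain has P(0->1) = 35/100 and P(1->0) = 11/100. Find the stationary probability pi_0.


Stationary distribution: pi_0 = p10/(p01+p10), pi_1 = p01/(p01+p10)
p01 = 0.3500, p10 = 0.1100
pi_0 = 0.2391

0.2391


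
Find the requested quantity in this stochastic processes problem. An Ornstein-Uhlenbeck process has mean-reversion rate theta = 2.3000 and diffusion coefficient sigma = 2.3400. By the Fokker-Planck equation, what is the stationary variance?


Stationary variance = sigma^2 / (2*theta)
= 2.3400^2 / (2*2.3000)
= 5.4756 / 4.6000
= 1.1903

1.1903


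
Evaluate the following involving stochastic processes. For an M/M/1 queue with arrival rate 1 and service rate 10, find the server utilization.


rho = lambda/mu
= 1/10
= 0.1000

0.1000


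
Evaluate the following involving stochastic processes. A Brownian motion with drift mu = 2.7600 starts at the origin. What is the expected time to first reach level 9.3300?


Expected first passage time = a/mu
= 9.3300/2.7600
= 3.3804

3.3804


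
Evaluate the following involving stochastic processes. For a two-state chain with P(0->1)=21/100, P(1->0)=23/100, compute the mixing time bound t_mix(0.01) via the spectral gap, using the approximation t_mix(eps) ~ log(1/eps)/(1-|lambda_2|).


lambda_2 = |1 - p01 - p10| = |1 - 0.2100 - 0.2300| = 0.5600
t_mix ~ log(1/eps)/(1 - |lambda_2|)
= log(100)/(1 - 0.5600) = 4.6052/0.4400
= 10.4663

10.4663


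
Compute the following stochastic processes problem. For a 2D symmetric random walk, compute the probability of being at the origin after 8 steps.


P = C(8,4)^2 / 4^8
= 70^2 / 65536
= 4900 / 65536
= 0.0748

0.0748


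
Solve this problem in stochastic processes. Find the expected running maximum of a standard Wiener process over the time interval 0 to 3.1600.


E(max B(s)) = sqrt(2t/pi)
= sqrt(2*3.1600/pi)
= sqrt(2.0117)
= 1.4184

1.4184


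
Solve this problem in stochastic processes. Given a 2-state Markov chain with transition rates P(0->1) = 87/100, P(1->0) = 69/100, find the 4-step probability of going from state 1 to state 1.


Computing P^4 by matrix multiplication.
P = [[0.1300, 0.8700], [0.6900, 0.3100]]
After raising P to the power 4:
P^4(1,1) = 0.6012

0.6012


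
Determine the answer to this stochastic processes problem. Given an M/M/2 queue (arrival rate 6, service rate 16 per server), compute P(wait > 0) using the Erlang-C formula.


a = lambda/mu = 0.3750
rho = a/c = 0.1875
Erlang-C formula applied:
C(c,a) = 0.0592

0.0592


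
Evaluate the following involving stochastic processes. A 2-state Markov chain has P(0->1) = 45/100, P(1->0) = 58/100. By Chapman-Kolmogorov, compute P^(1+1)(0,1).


P^2 = P^1 * P^1
Computing via matrix multiplication of the transition matrix.
Entry (0,1) of P^2 = 0.4365

0.4365


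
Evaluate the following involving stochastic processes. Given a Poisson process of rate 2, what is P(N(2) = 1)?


P(N(t)=k) = (lambda*t)^k * exp(-lambda*t) / k!
lambda*t = 4
= 4^1 * exp(-4) / 1!
= 4 * 0.0183 / 1
= 0.0733

0.0733


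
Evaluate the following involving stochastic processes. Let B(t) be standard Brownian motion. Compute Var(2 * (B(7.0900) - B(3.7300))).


Var(alpha*(B(t)-B(s))) = alpha^2 * (t-s)
= 2^2 * (7.0900 - 3.7300)
= 4 * 3.3600
= 13.4400

13.4400


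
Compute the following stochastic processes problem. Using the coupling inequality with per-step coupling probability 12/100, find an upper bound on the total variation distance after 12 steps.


TV distance bound <= (1-delta)^n
= (1 - 0.1200)^12
= 0.8800^12
= 0.2157

0.2157


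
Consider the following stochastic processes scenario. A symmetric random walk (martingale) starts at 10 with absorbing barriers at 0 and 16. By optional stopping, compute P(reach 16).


By optional stopping theorem: E(M at tau) = M(0) = 10
P(hit 16)*16 + P(hit 0)*0 = 10
P(hit 16) = (10 - 0)/(16 - 0) = 5/8 = 0.6250

0.6250


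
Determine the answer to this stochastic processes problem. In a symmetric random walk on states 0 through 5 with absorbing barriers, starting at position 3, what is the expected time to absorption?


For symmetric RW on 0,...,N with absorbing barriers, E(i) = i*(N-i)
E(3) = 3 * 2 = 6

6


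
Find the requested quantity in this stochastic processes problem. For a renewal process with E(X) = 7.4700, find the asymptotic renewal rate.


Long-run renewal rate = 1/E(X)
= 1/7.4700
= 0.1339

0.1339


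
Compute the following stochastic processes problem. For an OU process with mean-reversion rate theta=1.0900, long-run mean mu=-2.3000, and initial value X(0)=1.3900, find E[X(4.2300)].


E[X(t)] = mu + (X(0) - mu)*exp(-theta*t)
= -2.3000 + (1.3900 - -2.3000)*exp(-1.0900*4.2300)
= -2.3000 + 3.6900 * 0.0099
= -2.2633

-2.2633


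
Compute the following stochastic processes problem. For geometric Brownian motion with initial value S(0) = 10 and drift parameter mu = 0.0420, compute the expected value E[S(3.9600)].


E[S(t)] = S(0) * exp(mu * t)
= 10 * exp(0.0420 * 3.9600)
= 10 * 1.1810
= 11.8095

11.8095


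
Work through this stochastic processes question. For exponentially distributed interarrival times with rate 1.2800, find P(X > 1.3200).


P(X > t) = exp(-lambda * t)
= exp(-1.2800 * 1.3200)
= exp(-1.6896) = 0.1846

0.1846


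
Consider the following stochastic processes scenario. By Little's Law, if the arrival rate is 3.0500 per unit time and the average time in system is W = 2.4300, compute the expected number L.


Little's Law: L = lambda * W
= 3.0500 * 2.4300
= 7.4115

7.4115


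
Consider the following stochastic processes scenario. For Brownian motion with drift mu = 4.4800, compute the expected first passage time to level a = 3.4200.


Expected first passage time = a/mu
= 3.4200/4.4800
= 0.7634

0.7634


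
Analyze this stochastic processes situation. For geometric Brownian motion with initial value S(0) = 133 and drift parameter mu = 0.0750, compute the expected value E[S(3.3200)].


E[S(t)] = S(0) * exp(mu * t)
= 133 * exp(0.0750 * 3.3200)
= 133 * 1.2827
= 170.6047

170.6047


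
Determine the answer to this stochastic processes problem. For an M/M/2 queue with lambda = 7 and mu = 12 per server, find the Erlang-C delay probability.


a = lambda/mu = 0.5833
rho = a/c = 0.2917
Erlang-C formula applied:
C(c,a) = 0.1317

0.1317


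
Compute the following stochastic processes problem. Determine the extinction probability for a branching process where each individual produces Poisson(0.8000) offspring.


Since mu = 0.8000 <= 1, extinction probability = 1.

1.0000


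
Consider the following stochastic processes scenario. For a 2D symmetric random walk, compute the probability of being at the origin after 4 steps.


P = C(4,2)^2 / 4^4
= 6^2 / 256
= 36 / 256
= 0.1406

0.1406


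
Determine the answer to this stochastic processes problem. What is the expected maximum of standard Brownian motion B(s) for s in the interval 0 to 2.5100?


E(max B(s)) = sqrt(2t/pi)
= sqrt(2*2.5100/pi)
= sqrt(1.5979)
= 1.2641

1.2641


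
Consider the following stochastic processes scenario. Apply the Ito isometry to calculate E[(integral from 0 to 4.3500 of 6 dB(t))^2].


By Ito isometry: E[(int f dB)^2] = int f^2 dt
= 6^2 * 4.3500
= 36 * 4.3500 = 156.6000

156.6000


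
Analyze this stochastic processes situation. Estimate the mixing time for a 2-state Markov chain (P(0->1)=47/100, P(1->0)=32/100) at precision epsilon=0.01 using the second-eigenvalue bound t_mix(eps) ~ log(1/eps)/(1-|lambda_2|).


lambda_2 = |1 - p01 - p10| = |1 - 0.4700 - 0.3200| = 0.2100
t_mix ~ log(1/eps)/(1 - |lambda_2|)
= log(100)/(1 - 0.2100) = 4.6052/0.7900
= 5.8293

5.8293


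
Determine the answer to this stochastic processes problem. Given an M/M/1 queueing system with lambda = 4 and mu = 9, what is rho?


rho = lambda/mu
= 4/9
= 0.4444

0.4444


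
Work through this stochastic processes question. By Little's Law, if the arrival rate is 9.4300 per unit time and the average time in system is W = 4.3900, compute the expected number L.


Little's Law: L = lambda * W
= 9.4300 * 4.3900
= 41.3977

41.3977


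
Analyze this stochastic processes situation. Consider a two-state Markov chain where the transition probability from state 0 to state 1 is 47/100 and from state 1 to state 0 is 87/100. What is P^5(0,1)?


Computing P^5 by matrix multiplication.
P = [[0.5300, 0.4700], [0.8700, 0.1300]]
After raising P to the power 5:
P^5(0,1) = 0.3523

0.3523


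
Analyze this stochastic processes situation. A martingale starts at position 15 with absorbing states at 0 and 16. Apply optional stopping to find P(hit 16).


By optional stopping theorem: E(M at tau) = M(0) = 15
P(hit 16)*16 + P(hit 0)*0 = 15
P(hit 16) = (15 - 0)/(16 - 0) = 15/16 = 0.9375

0.9375


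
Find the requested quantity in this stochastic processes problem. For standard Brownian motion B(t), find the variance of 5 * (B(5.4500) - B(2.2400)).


Var(alpha*(B(t)-B(s))) = alpha^2 * (t-s)
= 5^2 * (5.4500 - 2.2400)
= 25 * 3.2100
= 80.2500

80.2500


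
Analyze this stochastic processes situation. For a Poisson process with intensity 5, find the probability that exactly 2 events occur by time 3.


P(N(t)=k) = (lambda*t)^k * exp(-lambda*t) / k!
lambda*t = 15
= 15^2 * exp(-15) / 2!
= 225 * 3.0590e-07 / 2
= 3.4414e-05

3.4414e-05


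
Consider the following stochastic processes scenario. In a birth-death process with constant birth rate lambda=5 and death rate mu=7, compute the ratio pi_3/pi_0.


For birth-death process, pi_n/pi_0 = (lambda/mu)^n
= (5/7)^3
= 0.3644

0.3644


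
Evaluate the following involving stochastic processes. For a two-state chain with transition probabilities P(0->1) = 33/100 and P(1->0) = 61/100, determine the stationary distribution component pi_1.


Stationary distribution: pi_0 = p10/(p01+p10), pi_1 = p01/(p01+p10)
p01 = 0.3300, p10 = 0.6100
pi_1 = 0.3511

0.3511
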